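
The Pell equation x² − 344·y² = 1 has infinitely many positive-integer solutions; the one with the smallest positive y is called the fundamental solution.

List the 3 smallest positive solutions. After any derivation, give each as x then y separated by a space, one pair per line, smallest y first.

10405 561
216528049 11674410
4505948689285 242944471539

√344 → a₀=18, period (1,1,4,1,3,1,4,1,1,36); ℓ=10 even so k=9
k=0  a_k=18  p_k/q_k = 18/1
k=1  a_k=1  p_k/q_k = 19/1
…
k=3  a_k=4  p_k/q_k = 167/9
k=4  a_k=1  p_k/q_k = 204/11
k=5  a_k=3  p_k/q_k = 779/42
k=6  a_k=1  p_k/q_k = 983/53
…
k=8  a_k=1  p_k/q_k = 5694/307
k=9  a_k=1  p_k/q_k = 10405/561
fundamental: x₁=10405, y₁=561  (since 108264025 − 344·314721 = 1)
(10405+561√344)^2 = 216528049 + 11674410√344
(10405+561√344)^3 = 4505948689285 + 242944471539√344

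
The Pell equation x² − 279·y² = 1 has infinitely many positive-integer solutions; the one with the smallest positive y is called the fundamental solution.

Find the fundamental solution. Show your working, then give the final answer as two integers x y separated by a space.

1520 91

√279 → a₀=16, period (1,2,2,1,2,2,1,32); ℓ=8 even so k=7
i=0: a=16 ⇒ p=16, q=1
i=1: a=1 ⇒ p=17, q=1
…
i=4: a=1 ⇒ p=167, q=10
i=5: a=2 ⇒ p=451, q=27
i=6: a=2 ⇒ p=1069, q=64
i=7: a=1 ⇒ p=1520, q=91
fundamental: x₁=1520, y₁=91  (since 2310400 − 279·8281 = 1)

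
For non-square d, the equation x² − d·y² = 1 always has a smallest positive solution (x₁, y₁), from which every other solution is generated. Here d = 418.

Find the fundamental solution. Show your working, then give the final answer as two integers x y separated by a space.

√418 → a₀=20, period (2,4,20,4,2,40); ℓ=6 even so k=5
step 0: (20, 1)  from 20·(1,0) + (0,1)
step 1: (41, 2)  from 2·(20,1) + (1,0)
step 2: (184, 9)  from 4·(41,2) + (20,1)
…
step 4: (15068, 737)  from 4·(3721,182) + (184,9)
step 5: (33857, 1656)  from 2·(15068,737) + (3721,182)
(x₁, y₁) = (33857, 1656);  33857² − 418·1656² = 1 ✓

33857 1656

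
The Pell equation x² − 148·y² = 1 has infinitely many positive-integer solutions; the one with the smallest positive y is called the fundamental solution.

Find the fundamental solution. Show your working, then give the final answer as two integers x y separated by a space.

73 6

√148 → a₀=12, period (6,24); ℓ=2 even so k=1
step 0: (12, 1)  from 12·(1,0) + (0,1)
step 1: (73, 6)  from 6·(12,1) + (1,0)
fundamental: x₁=73, y₁=6  (since 5329 − 148·36 = 1)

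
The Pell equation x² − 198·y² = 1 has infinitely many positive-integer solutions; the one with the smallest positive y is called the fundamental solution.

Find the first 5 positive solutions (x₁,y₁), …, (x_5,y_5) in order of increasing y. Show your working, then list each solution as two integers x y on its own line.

d=198: √d = [14; 14,28] (ℓ=2, even), read p_1/q_1
i=0: a=14 ⇒ p=14, q=1
i=1: a=14 ⇒ p=197, q=14
fundamental: x₁=197, y₁=14  (since 38809 − 198·196 = 1)
n=2: (197,14)∘(197,14) = (197·197+198·14·14, 197·14+14·197) = (77617,5516)
n=3: (77617,5516)∘(197,14) = (197·77617+198·14·5516, 197·5516+14·77617) = (30580901,2173290)
n=4: (30580901,2173290)∘(197,14) = (197·30580901+198·14·2173290, 197·2173290+14·30580901) = (12048797377,856270744)
n=5: (12048797377,856270744)∘(197,14) = (197·12048797377+198·14·856270744, 197·856270744+14·12048797377) = (4747195585637,337368499846)

197 14
77617 5516
30580901 2173290
12048797377 856270744
4747195585637 337368499846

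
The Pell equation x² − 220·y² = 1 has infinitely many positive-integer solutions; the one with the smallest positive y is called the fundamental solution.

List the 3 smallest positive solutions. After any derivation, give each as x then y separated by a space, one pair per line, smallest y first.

√220 → a₀=14, period (1,4,1,28); ℓ=4 even so k=3
step 0: (14, 1)  from 14·(1,0) + (0,1)
…
step 2: (74, 5)  from 4·(15,1) + (14,1)
step 3: (89, 6)  from 1·(74,5) + (15,1)
(x₁, y₁) = (89, 6);  89² − 220·6² = 1 ✓
n=2: (89,6)∘(89,6) = (89·89+220·6·6, 89·6+6·89) = (15841,1068)
n=3: (15841,1068)∘(89,6) = (89·15841+220·6·1068, 89·1068+6·15841) = (2819609,190098)

89 6
15841 1068
2819609 190098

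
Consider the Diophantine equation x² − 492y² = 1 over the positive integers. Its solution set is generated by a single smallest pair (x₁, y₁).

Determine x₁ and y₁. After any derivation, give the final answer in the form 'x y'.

29767 1342

[22; 5,1,1,10,1,1,5,44] for √492; ℓ=8 ⇒ convergent index 7
i=0: a=22 ⇒ p=22, q=1
…
i=4: a=10 ⇒ p=2573, q=116
…
i=6: a=1 ⇒ p=5390, q=243
i=7: a=5 ⇒ p=29767, q=1342
fundamental: x₁=29767, y₁=1342  (since 886074289 − 492·1800964 = 1)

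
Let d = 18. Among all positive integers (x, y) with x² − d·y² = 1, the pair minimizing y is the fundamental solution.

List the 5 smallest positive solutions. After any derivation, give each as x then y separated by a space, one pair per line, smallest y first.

[4; 4,8] for √18; ℓ=2 ⇒ convergent index 1
step 0: (4, 1)  from 4·(1,0) + (0,1)
step 1: (17, 4)  from 4·(4,1) + (1,0)
→ (17, 4).  Check: 17²=289, 18·4²=288, difference 1.
k=2:  x_2 = 17·17+18·4·4 = 577,  y_2 = 17·4+4·17 = 136
k=3:  x_3 = 17·577+18·4·136 = 19601,  y_3 = 17·136+4·577 = 4620
k=4:  x_4 = 17·19601+18·4·4620 = 665857,  y_4 = 17·4620+4·19601 = 156944
k=5:  x_5 = 17·665857+18·4·156944 = 22619537,  y_5 = 17·156944+4·665857 = 5331476

17 4
577 136
19601 4620
665857 156944
22619537 5331476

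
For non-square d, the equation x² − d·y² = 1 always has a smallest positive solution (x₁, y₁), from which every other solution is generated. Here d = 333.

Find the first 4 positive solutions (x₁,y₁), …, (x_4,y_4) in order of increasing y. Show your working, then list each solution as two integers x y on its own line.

73 4
10657 584
1555849 85260
227143297 12447376

d=333: √d = [18; 4,36] (ℓ=2, even), read p_1/q_1
k=0  a_k=18  p_k/q_k = 18/1
k=1  a_k=4  p_k/q_k = 73/4
→ (73, 4).  Check: 73²=5329, 333·4²=5328, difference 1.
k=2:  x_2 = 73·73+333·4·4 = 10657,  y_2 = 73·4+4·73 = 584
k=3:  x_3 = 73·10657+333·4·584 = 1555849,  y_3 = 73·584+4·10657 = 85260
k=4:  x_4 = 73·1555849+333·4·85260 = 227143297,  y_4 = 73·85260+4·1555849 = 12447376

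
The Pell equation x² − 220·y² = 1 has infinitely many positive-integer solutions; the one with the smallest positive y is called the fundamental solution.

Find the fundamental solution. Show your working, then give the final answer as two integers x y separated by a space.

√220 = [14; 1,4,1,28, …], period ℓ=4 (even) → k=3
i=0: a=14 ⇒ p=14, q=1
…
i=2: a=4 ⇒ p=74, q=5
i=3: a=1 ⇒ p=89, q=6
→ (89, 6).  Check: 89²=7921, 220·6²=7920, difference 1.

89 6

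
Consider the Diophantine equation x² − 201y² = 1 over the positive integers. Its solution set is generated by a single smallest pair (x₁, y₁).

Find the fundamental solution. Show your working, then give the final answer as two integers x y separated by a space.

515095 36332

[14; 5,1,1,1,2,…,1,5,28] for √201; ℓ=14 ⇒ convergent index 13
step 0: (14, 1)  from 14·(1,0) + (0,1)
step 1: (71, 5)  from 5·(14,1) + (1,0)
…
step 3: (156, 11)  from 1·(85,6) + (71,5)
step 4: (241, 17)  from 1·(156,11) + (85,6)
step 5: (638, 45)  from 2·(241,17) + (156,11)
step 6: (879, 62)  from 1·(638,45) + (241,17)
step 7: (7670, 541)  from 8·(879,62) + (638,45)
…
step 9: (24768, 1747)  from 2·(8549,603) + (7670,541)
step 10: (33317, 2350)  from 1·(24768,1747) + (8549,603)
step 11: (58085, 4097)  from 1·(33317,2350) + (24768,1747)
step 12: (91402, 6447)  from 1·(58085,4097) + (33317,2350)
step 13: (515095, 36332)  from 5·(91402,6447) + (58085,4097)
→ (515095, 36332).  Check: 515095²=265322859025, 201·36332²=265322859024, difference 1.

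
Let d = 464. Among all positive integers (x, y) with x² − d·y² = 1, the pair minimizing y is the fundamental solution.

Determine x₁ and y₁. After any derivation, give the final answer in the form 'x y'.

9801 455

√464 → a₀=21, period (1,1,5,1,1,1,5,1,1,42); ℓ=10 even so k=9
k=0  a_k=21  p_k/q_k = 21/1
k=1  a_k=1  p_k/q_k = 22/1
k=2  a_k=1  p_k/q_k = 43/2
…
k=6  a_k=1  p_k/q_k = 797/37
k=7  a_k=5  p_k/q_k = 4502/209
k=8  a_k=1  p_k/q_k = 5299/246
k=9  a_k=1  p_k/q_k = 9801/455
→ (9801, 455).  Check: 9801²=96059601, 464·455²=96059600, difference 1.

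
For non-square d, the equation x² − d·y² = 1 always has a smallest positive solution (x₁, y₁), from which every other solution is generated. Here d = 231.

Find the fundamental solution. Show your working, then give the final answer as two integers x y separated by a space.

√231 = [15; 5,30, …], period ℓ=2 (even) → k=1
a_0=15:  p_0=15·1+0=15,  q_0=15·0+1=1
a_1=5:  p_1=5·15+1=76,  q_1=5·1+0=5
fundamental: x₁=76, y₁=5  (since 5776 − 231·25 = 1)

76 5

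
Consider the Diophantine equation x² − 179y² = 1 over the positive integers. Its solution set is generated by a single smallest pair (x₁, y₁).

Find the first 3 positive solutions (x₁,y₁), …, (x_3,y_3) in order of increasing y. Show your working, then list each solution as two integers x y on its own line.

4190210 313191
35115719688199 2624672120220
294284479589372473370 21995854729733779209

[13; 2,1,1,1,3,…,1,2,26] for √179; ℓ=14 ⇒ convergent index 13
k=0  a_k=13  p_k/q_k = 13/1
k=1  a_k=2  p_k/q_k = 27/2
k=2  a_k=1  p_k/q_k = 40/3
k=3  a_k=1  p_k/q_k = 67/5
k=4  a_k=1  p_k/q_k = 107/8
k=5  a_k=3  p_k/q_k = 388/29
k=6  a_k=5  p_k/q_k = 2047/153
k=7  a_k=13  p_k/q_k = 26999/2018
k=8  a_k=5  p_k/q_k = 137042/10243
…
k=10  a_k=1  p_k/q_k = 575167/42990
k=11  a_k=1  p_k/q_k = 1013292/75737
k=12  a_k=1  p_k/q_k = 1588459/118727
k=13  a_k=2  p_k/q_k = 4190210/313191
(x₁, y₁) = (4190210, 313191);  4190210² − 179·313191² = 1 ✓
(4190210+313191√179)^2 = 35115719688199 + 2624672120220√179
(4190210+313191√179)^3 = 294284479589372473370 + 21995854729733779209√179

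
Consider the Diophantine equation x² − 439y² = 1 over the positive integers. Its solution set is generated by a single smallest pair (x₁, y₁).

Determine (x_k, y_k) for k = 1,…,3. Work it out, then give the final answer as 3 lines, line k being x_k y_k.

440 21
387199 18480
340734680 16262379

√439 → a₀=20, period (1,19,1,40); ℓ=4 even so k=3
step 0: (20, 1)  from 20·(1,0) + (0,1)
step 1: (21, 1)  from 1·(20,1) + (1,0)
step 2: (419, 20)  from 19·(21,1) + (20,1)
step 3: (440, 21)  from 1·(419,20) + (21,1)
fundamental: x₁=440, y₁=21  (since 193600 − 439·441 = 1)
(440+21√439)^2 = 387199 + 18480√439
(440+21√439)^3 = 340734680 + 16262379√439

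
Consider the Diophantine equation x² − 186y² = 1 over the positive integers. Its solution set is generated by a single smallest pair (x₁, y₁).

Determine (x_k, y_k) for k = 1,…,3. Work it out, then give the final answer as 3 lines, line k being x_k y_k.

√186 → a₀=13, period (1,1,1,3,4,3,1,1,1,26); ℓ=10 even so k=9
i=0: a=13 ⇒ p=13, q=1
…
i=4: a=3 ⇒ p=150, q=11
…
i=8: a=1 ⇒ p=4787, q=351
i=9: a=1 ⇒ p=7501, q=550
→ (7501, 550).  Check: 7501²=56265001, 186·550²=56265000, difference 1.
n=2: (7501,550)∘(7501,550) = (7501·7501+186·550·550, 7501·550+550·7501) = (112530001,8251100)
n=3: (112530001,8251100)∘(7501,550) = (7501·112530001+186·550·8251100, 7501·8251100+550·112530001) = (1688175067501,123783001650)

7501 550
112530001 8251100
1688175067501 123783001650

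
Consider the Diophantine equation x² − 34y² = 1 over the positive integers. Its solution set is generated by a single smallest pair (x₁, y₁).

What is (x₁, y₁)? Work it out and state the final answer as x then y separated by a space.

35 6

√34 → a₀=5, period (1,4,1,10); ℓ=4 even so k=3
i=0: a=5 ⇒ p=5, q=1
i=1: a=1 ⇒ p=6, q=1
i=2: a=4 ⇒ p=29, q=5
i=3: a=1 ⇒ p=35, q=6
(x₁, y₁) = (35, 6);  35² − 34·6² = 1 ✓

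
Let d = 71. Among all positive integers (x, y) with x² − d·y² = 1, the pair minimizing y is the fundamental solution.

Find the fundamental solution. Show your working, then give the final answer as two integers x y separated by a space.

√71 = [8; 2,2,1,7,1,2,2,16, …], period ℓ=8 (even) → k=7
step 0: (8, 1)  from 8·(1,0) + (0,1)
…
step 4: (455, 54)  from 7·(59,7) + (42,5)
step 5: (514, 61)  from 1·(455,54) + (59,7)
step 6: (1483, 176)  from 2·(514,61) + (455,54)
step 7: (3480, 413)  from 2·(1483,176) + (514,61)
fundamental: x₁=3480, y₁=413  (since 12110400 − 71·170569 = 1)

3480 413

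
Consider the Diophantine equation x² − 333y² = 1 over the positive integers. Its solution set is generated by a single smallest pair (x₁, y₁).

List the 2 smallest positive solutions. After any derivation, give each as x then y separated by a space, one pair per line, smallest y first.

73 4
10657 584

[18; 4,36] for √333; ℓ=2 ⇒ convergent index 1
a_0=18:  p_0=18·1+0=18,  q_0=18·0+1=1
a_1=4:  p_1=4·18+1=73,  q_1=4·1+0=4
→ (73, 4).  Check: 73²=5329, 333·4²=5328, difference 1.
(x_2, y_2) = (73·73 + 333·4·4, 73·4 + 4·73) = (10657, 584)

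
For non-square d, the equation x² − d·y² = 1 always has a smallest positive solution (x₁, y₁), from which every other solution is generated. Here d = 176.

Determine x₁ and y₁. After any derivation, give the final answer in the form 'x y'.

199 15

√176 = [13; 3,1,3,26, …], period ℓ=4 (even) → k=3
k=0  a_k=13  p_k/q_k = 13/1
…
k=2  a_k=1  p_k/q_k = 53/4
k=3  a_k=3  p_k/q_k = 199/15
→ (199, 15).  Check: 199²=39601, 176·15²=39600, difference 1.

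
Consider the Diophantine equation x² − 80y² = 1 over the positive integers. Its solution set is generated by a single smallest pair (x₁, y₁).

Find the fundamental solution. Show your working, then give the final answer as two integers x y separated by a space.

√80 → a₀=8, period (1,16); ℓ=2 even so k=1
k=0  a_k=8  p_k/q_k = 8/1
k=1  a_k=1  p_k/q_k = 9/1
fundamental: x₁=9, y₁=1  (since 81 − 80·1 = 1)

9 1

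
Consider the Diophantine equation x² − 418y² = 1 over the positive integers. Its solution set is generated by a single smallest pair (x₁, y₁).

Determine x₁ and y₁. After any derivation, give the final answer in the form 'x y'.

√418 = [20; 2,4,20,4,2,40, …], period ℓ=6 (even) → k=5
i=0: a=20 ⇒ p=20, q=1
…
i=2: a=4 ⇒ p=184, q=9
…
i=4: a=4 ⇒ p=15068, q=737
i=5: a=2 ⇒ p=33857, q=1656
→ (33857, 1656).  Check: 33857²=1146296449, 418·1656²=1146296448, difference 1.

33857 1656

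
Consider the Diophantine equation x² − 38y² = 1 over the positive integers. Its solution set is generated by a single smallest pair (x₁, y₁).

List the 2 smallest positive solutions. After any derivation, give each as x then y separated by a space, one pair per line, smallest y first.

√38 = [6; 6,12, …], period ℓ=2 (even) → k=1
step 0: (6, 1)  from 6·(1,0) + (0,1)
step 1: (37, 6)  from 6·(6,1) + (1,0)
fundamental: x₁=37, y₁=6  (since 1369 − 38·36 = 1)
(x_2, y_2) = (37·37 + 38·6·6, 37·6 + 6·37) = (2737, 444)

37 6
2737 444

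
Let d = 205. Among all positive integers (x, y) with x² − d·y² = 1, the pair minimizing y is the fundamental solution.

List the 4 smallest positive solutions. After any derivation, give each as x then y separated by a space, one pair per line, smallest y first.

√205 = [14; 3,6,1,4,1,6,3,28, …], period ℓ=8 (even) → k=7
k=0  a_k=14  p_k/q_k = 14/1
…
k=3  a_k=1  p_k/q_k = 315/22
k=4  a_k=4  p_k/q_k = 1532/107
k=5  a_k=1  p_k/q_k = 1847/129
k=6  a_k=6  p_k/q_k = 12614/881
k=7  a_k=3  p_k/q_k = 39689/2772
(x₁, y₁) = (39689, 2772);  39689² − 205·2772² = 1 ✓
(39689+2772√205)^2 = 3150433441 + 220035816√205
(39689+2772√205)^3 = 250075105640009 + 17466002999676√205
(39689+2772√205)^4 = 19850461732342200961 + 1386416385888245712√205

39689 2772
3150433441 220035816
250075105640009 17466002999676
19850461732342200961 1386416385888245712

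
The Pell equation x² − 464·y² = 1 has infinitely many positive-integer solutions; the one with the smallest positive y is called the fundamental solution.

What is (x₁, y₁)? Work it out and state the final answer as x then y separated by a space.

9801 455

[21; 1,1,5,1,1,1,5,1,1,42] for √464; ℓ=10 ⇒ convergent index 9
a_0=21:  p_0=21·1+0=21,  q_0=21·0+1=1
…
a_2=1:  p_2=1·22+21=43,  q_2=1·1+1=2
a_3=5:  p_3=5·43+22=237,  q_3=5·2+1=11
a_4=1:  p_4=1·237+43=280,  q_4=1·11+2=13
…
a_6=1:  p_6=1·517+280=797,  q_6=1·24+13=37
a_7=5:  p_7=5·797+517=4502,  q_7=5·37+24=209
a_8=1:  p_8=1·4502+797=5299,  q_8=1·209+37=246
a_9=1:  p_9=1·5299+4502=9801,  q_9=1·246+209=455
(x₁, y₁) = (9801, 455);  9801² − 464·455² = 1 ✓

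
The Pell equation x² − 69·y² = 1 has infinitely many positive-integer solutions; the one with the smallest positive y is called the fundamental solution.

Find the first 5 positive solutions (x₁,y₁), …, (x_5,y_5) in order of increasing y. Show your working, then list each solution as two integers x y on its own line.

7775 936
120901249 14554800
1880014414175 226327139064
29234224019520001 3519386997890400
454592181623521601375 54726467590868580936

[8; 3,3,1,4,1,3,3,16] for √69; ℓ=8 ⇒ convergent index 7
i=0: a=8 ⇒ p=8, q=1
…
i=2: a=3 ⇒ p=83, q=10
i=3: a=1 ⇒ p=108, q=13
…
i=5: a=1 ⇒ p=623, q=75
i=6: a=3 ⇒ p=2384, q=287
i=7: a=3 ⇒ p=7775, q=936
(x₁, y₁) = (7775, 936);  7775² − 69·936² = 1 ✓
(7775+936√69)^2 = 120901249 + 14554800√69
(7775+936√69)^3 = 1880014414175 + 226327139064√69
(7775+936√69)^4 = 29234224019520001 + 3519386997890400√69
(7775+936√69)^5 = 454592181623521601375 + 54726467590868580936√69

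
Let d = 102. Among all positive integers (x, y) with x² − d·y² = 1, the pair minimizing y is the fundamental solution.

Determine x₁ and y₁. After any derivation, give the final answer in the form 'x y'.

101 10

d=102: √d = [10; 10,20] (ℓ=2, even), read p_1/q_1
a_0=10:  p_0=10·1+0=10,  q_0=10·0+1=1
a_1=10:  p_1=10·10+1=101,  q_1=10·1+0=10
fundamental: x₁=101, y₁=10  (since 10201 − 102·100 = 1)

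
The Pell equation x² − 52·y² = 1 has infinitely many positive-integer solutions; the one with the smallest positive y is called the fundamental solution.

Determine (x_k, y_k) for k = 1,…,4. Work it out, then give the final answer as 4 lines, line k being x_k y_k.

649 90
842401 116820
1093435849 151632270
1419278889601 196818569640

√52 → a₀=7, period (4,1,2,1,4,14); ℓ=6 even so k=5
k=0  a_k=7  p_k/q_k = 7/1
k=1  a_k=4  p_k/q_k = 29/4
…
k=4  a_k=1  p_k/q_k = 137/19
k=5  a_k=4  p_k/q_k = 649/90
fundamental: x₁=649, y₁=90  (since 421201 − 52·8100 = 1)
(649+90√52)^2 = 842401 + 116820√52
(649+90√52)^3 = 1093435849 + 151632270√52
(649+90√52)^4 = 1419278889601 + 196818569640√52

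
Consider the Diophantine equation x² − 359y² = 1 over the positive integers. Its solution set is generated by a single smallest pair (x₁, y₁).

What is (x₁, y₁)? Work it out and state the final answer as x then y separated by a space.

d=359: √d = [18; 1,17,1,36] (ℓ=4, even), read p_3/q_3
i=0: a=18 ⇒ p=18, q=1
…
i=2: a=17 ⇒ p=341, q=18
i=3: a=1 ⇒ p=360, q=19
→ (360, 19).  Check: 360²=129600, 359·19²=129599, difference 1.

360 19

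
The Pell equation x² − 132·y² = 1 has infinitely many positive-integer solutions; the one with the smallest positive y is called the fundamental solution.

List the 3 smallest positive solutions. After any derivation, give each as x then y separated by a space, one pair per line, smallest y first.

23 2
1057 92
48599 4230

[11; 2,22] for √132; ℓ=2 ⇒ convergent index 1
k=0  a_k=11  p_k/q_k = 11/1
k=1  a_k=2  p_k/q_k = 23/2
→ (23, 2).  Check: 23²=529, 132·2²=528, difference 1.
(x_2, y_2) = (23·23 + 132·2·2, 23·2 + 2·23) = (1057, 92)
(x_3, y_3) = (23·1057 + 132·2·92, 23·92 + 2·1057) = (48599, 4230)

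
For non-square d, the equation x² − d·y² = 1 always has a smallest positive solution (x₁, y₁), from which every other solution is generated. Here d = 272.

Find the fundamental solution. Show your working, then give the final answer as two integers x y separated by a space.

[16; 2,32] for √272; ℓ=2 ⇒ convergent index 1
k=0  a_k=16  p_k/q_k = 16/1
k=1  a_k=2  p_k/q_k = 33/2
(x₁, y₁) = (33, 2);  33² − 272·2² = 1 ✓

33 2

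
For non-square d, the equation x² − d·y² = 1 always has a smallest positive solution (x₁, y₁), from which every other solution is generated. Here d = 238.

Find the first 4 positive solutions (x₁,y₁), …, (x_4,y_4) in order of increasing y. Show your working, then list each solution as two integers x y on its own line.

[15; 2,2,1,14,1,2,2,30] for √238; ℓ=8 ⇒ convergent index 7
a_0=15:  p_0=15·1+0=15,  q_0=15·0+1=1
…
a_6=2:  p_6=2·1697+1589=4983,  q_6=2·110+103=323
a_7=2:  p_7=2·4983+1697=11663,  q_7=2·323+110=756
→ (11663, 756).  Check: 11663²=136025569, 238·756²=136025568, difference 1.
k=2:  x_2 = 11663·11663+238·756·756 = 272051137,  y_2 = 11663·756+756·11663 = 17634456
k=3:  x_3 = 11663·272051137+238·756·17634456 = 6345864809999,  y_3 = 11663·17634456+756·272051137 = 411341319900
k=4:  x_4 = 11663·6345864809999+238·756·411341319900 = 148023642285985537,  y_4 = 11663·411341319900+756·6345864809999 = 9594947610352944

11663 756
272051137 17634456
6345864809999 411341319900
148023642285985537 9594947610352944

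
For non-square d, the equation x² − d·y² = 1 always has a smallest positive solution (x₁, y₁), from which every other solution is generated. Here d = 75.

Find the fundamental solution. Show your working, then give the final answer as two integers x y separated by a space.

d=75: √d = [8; 1,1,1,16] (ℓ=4, even), read p_3/q_3
a_0=8:  p_0=8·1+0=8,  q_0=8·0+1=1
…
a_2=1:  p_2=1·9+8=17,  q_2=1·1+1=2
a_3=1:  p_3=1·17+9=26,  q_3=1·2+1=3
fundamental: x₁=26, y₁=3  (since 676 − 75·9 = 1)

26 3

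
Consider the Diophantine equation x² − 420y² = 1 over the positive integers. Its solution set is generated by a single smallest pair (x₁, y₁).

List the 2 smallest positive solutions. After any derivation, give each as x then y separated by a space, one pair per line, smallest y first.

√420 = [20; 2,40, …], period ℓ=2 (even) → k=1
i=0: a=20 ⇒ p=20, q=1
i=1: a=2 ⇒ p=41, q=2
fundamental: x₁=41, y₁=2  (since 1681 − 420·4 = 1)
(41+2√420)^2 = 3361 + 164√420

41 2
3361 164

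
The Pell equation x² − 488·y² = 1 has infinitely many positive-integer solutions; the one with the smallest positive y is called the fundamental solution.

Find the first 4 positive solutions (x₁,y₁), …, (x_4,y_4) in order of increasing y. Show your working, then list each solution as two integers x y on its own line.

243 11
118097 5346
57394899 2598145
27893802817 1262693124

√488 → a₀=22, period (11,44); ℓ=2 even so k=1
k=0  a_k=22  p_k/q_k = 22/1
k=1  a_k=11  p_k/q_k = 243/11
(x₁, y₁) = (243, 11);  243² − 488·11² = 1 ✓
n=2: (243,11)∘(243,11) = (243·243+488·11·11, 243·11+11·243) = (118097,5346)
n=3: (118097,5346)∘(243,11) = (243·118097+488·11·5346, 243·5346+11·118097) = (57394899,2598145)
n=4: (57394899,2598145)∘(243,11) = (243·57394899+488·11·2598145, 243·2598145+11·57394899) = (27893802817,1262693124)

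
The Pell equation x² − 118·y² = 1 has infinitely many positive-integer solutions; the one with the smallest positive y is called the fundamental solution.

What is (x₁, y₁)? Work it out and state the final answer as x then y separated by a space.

d=118: √d = [10; 1,6,3,2,10,2,3,6,1,20] (ℓ=10, even), read p_9/q_9
step 0: (10, 1)  from 10·(1,0) + (0,1)
…
step 3: (239, 22)  from 3·(76,7) + (11,1)
step 4: (554, 51)  from 2·(239,22) + (76,7)
…
step 8: (264802, 24377)  from 6·(42115,3877) + (12112,1115)
step 9: (306917, 28254)  from 1·(264802,24377) + (42115,3877)
(x₁, y₁) = (306917, 28254);  306917² − 118·28254² = 1 ✓

306917 28254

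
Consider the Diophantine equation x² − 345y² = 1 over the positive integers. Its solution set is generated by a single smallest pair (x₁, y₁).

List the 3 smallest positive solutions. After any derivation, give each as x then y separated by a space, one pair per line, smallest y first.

6761 364
91422241 4922008
1236211536041 66555391812

[18; 1,1,2,1,6,1,2,1,1,36] for √345; ℓ=10 ⇒ convergent index 9
k=0  a_k=18  p_k/q_k = 18/1
k=1  a_k=1  p_k/q_k = 19/1
k=2  a_k=1  p_k/q_k = 37/2
…
k=8  a_k=1  p_k/q_k = 3882/209
k=9  a_k=1  p_k/q_k = 6761/364
fundamental: x₁=6761, y₁=364  (since 45711121 − 345·132496 = 1)
(x_2, y_2) = (6761·6761 + 345·364·364, 6761·364 + 364·6761) = (91422241, 4922008)
(x_3, y_3) = (6761·91422241 + 345·364·4922008, 6761·4922008 + 364·91422241) = (1236211536041, 66555391812)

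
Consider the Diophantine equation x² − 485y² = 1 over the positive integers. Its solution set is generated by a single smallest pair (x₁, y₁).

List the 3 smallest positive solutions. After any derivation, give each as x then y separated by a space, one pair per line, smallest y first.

969 44
1877921 85272
3639409929 165257092

√485 → a₀=22, period (44); ℓ=1 odd so k=1
i=0: a=22 ⇒ p=22, q=1
i=1: a=44 ⇒ p=969, q=44
(x₁, y₁) = (969, 44);  969² − 485·44² = 1 ✓
n=2: (969,44)∘(969,44) = (969·969+485·44·44, 969·44+44·969) = (1877921,85272)
n=3: (1877921,85272)∘(969,44) = (969·1877921+485·44·85272, 969·85272+44·1877921) = (3639409929,165257092)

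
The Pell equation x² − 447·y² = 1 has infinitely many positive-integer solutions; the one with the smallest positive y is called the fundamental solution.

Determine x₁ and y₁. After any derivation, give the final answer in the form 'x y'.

√447 = [21; 7,42, …], period ℓ=2 (even) → k=1
i=0: a=21 ⇒ p=21, q=1
i=1: a=7 ⇒ p=148, q=7
fundamental: x₁=148, y₁=7  (since 21904 − 447·49 = 1)

148 7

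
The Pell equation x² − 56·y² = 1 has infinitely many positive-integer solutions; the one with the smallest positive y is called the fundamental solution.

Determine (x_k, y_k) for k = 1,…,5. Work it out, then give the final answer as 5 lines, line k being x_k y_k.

[7; 2,14] for √56; ℓ=2 ⇒ convergent index 1
k=0  a_k=7  p_k/q_k = 7/1
k=1  a_k=2  p_k/q_k = 15/2
→ (15, 2).  Check: 15²=225, 56·2²=224, difference 1.
n=2: (15,2)∘(15,2) = (15·15+56·2·2, 15·2+2·15) = (449,60)
n=3: (449,60)∘(15,2) = (15·449+56·2·60, 15·60+2·449) = (13455,1798)
n=4: (13455,1798)∘(15,2) = (15·13455+56·2·1798, 15·1798+2·13455) = (403201,53880)
n=5: (403201,53880)∘(15,2) = (15·403201+56·2·53880, 15·53880+2·403201) = (12082575,1614602)

15 2
449 60
13455 1798
403201 53880
12082575 1614602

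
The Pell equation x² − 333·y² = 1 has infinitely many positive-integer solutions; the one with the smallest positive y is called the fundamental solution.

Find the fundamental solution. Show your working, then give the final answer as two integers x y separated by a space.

[18; 4,36] for √333; ℓ=2 ⇒ convergent index 1
k=0  a_k=18  p_k/q_k = 18/1
k=1  a_k=4  p_k/q_k = 73/4
(x₁, y₁) = (73, 4);  73² − 333·4² = 1 ✓

73 4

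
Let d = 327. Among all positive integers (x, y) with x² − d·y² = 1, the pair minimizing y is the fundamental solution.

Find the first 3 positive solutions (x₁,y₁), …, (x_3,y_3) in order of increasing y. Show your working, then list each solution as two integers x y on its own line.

√327 → a₀=18, period (12,36); ℓ=2 even so k=1
a_0=18:  p_0=18·1+0=18,  q_0=18·0+1=1
a_1=12:  p_1=12·18+1=217,  q_1=12·1+0=12
fundamental: x₁=217, y₁=12  (since 47089 − 327·144 = 1)
(217+12√327)^2 = 94177 + 5208√327
(217+12√327)^3 = 40872601 + 2260260√327

217 12
94177 5208
40872601 2260260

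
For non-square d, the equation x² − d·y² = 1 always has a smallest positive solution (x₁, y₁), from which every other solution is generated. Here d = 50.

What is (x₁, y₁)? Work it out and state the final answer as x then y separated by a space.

99 14

√50 = [7; 14, …], period ℓ=1 (odd) → k=1
i=0: a=7 ⇒ p=7, q=1
i=1: a=14 ⇒ p=99, q=14
(x₁, y₁) = (99, 14);  99² − 50·14² = 1 ✓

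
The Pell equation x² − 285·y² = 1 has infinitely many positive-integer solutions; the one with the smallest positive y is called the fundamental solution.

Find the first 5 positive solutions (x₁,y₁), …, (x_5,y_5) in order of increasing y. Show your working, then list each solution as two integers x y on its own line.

√285 → a₀=16, period (1,7,2,7,1,32); ℓ=6 even so k=5
k=0  a_k=16  p_k/q_k = 16/1
…
k=2  a_k=7  p_k/q_k = 135/8
…
k=4  a_k=7  p_k/q_k = 2144/127
k=5  a_k=1  p_k/q_k = 2431/144
→ (2431, 144).  Check: 2431²=5909761, 285·144²=5909760, difference 1.
n=2: (2431,144)∘(2431,144) = (2431·2431+285·144·144, 2431·144+144·2431) = (11819521,700128)
n=3: (11819521,700128)∘(2431,144) = (2431·11819521+285·144·700128, 2431·700128+144·11819521) = (57466508671,3404022192)
n=4: (57466508671,3404022192)∘(2431,144) = (2431·57466508671+285·144·3404022192, 2431·3404022192+144·57466508671) = (279402153338881,16550355197376)
n=5: (279402153338881,16550355197376)∘(2431,144) = (2431·279402153338881+285·144·16550355197376, 2431·16550355197376+144·279402153338881) = (1358453212067130751,80467823565619920)

2431 144
11819521 700128
57466508671 3404022192
279402153338881 16550355197376
1358453212067130751 80467823565619920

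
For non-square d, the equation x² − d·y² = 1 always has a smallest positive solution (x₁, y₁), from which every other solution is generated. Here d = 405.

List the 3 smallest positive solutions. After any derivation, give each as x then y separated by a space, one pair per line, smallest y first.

161 8
51841 2576
16692641 829464

√405 → a₀=20, period (8,40); ℓ=2 even so k=1
a_0=20:  p_0=20·1+0=20,  q_0=20·0+1=1
a_1=8:  p_1=8·20+1=161,  q_1=8·1+0=8
(x₁, y₁) = (161, 8);  161² − 405·8² = 1 ✓
(x_2, y_2) = (161·161 + 405·8·8, 161·8 + 8·161) = (51841, 2576)
(x_3, y_3) = (161·51841 + 405·8·2576, 161·2576 + 8·51841) = (16692641, 829464)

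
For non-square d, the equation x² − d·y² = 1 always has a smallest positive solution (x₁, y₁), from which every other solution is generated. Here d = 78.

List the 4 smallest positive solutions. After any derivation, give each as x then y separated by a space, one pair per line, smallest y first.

[8; 1,4,1,16] for √78; ℓ=4 ⇒ convergent index 3
k=0  a_k=8  p_k/q_k = 8/1
…
k=2  a_k=4  p_k/q_k = 44/5
k=3  a_k=1  p_k/q_k = 53/6
(x₁, y₁) = (53, 6);  53² − 78·6² = 1 ✓
(x_2, y_2) = (53·53 + 78·6·6, 53·6 + 6·53) = (5617, 636)
(x_3, y_3) = (53·5617 + 78·6·636, 53·636 + 6·5617) = (595349, 67410)
(x_4, y_4) = (53·595349 + 78·6·67410, 53·67410 + 6·595349) = (63101377, 7144824)

53 6
5617 636
595349 67410
63101377 7144824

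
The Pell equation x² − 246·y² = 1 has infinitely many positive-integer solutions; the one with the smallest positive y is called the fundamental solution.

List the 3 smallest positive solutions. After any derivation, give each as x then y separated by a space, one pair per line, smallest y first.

[15; 1,2,5,1,14,1,5,2,1,30] for √246; ℓ=10 ⇒ convergent index 9
step 0: (15, 1)  from 15·(1,0) + (0,1)
step 1: (16, 1)  from 1·(15,1) + (1,0)
step 2: (47, 3)  from 2·(16,1) + (15,1)
step 3: (251, 16)  from 5·(47,3) + (16,1)
step 4: (298, 19)  from 1·(251,16) + (47,3)
…
step 6: (4721, 301)  from 1·(4423,282) + (298,19)
…
step 8: (60777, 3875)  from 2·(28028,1787) + (4721,301)
step 9: (88805, 5662)  from 1·(60777,3875) + (28028,1787)
(x₁, y₁) = (88805, 5662);  88805² − 246·5662² = 1 ✓
(x_2, y_2) = (88805·88805 + 246·5662·5662, 88805·5662 + 5662·88805) = (15772656049, 1005627820)
(x_3, y_3) = (88805·15772656049 + 246·5662·1005627820, 88805·1005627820 + 5662·15772656049) = (2801381440774085, 178609557104538)

88805 5662
15772656049 1005627820
2801381440774085 178609557104538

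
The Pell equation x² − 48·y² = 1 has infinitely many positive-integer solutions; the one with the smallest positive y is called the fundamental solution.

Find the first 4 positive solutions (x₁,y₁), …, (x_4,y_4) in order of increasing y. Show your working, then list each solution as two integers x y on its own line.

[6; 1,12] for √48; ℓ=2 ⇒ convergent index 1
i=0: a=6 ⇒ p=6, q=1
i=1: a=1 ⇒ p=7, q=1
(x₁, y₁) = (7, 1);  7² − 48·1² = 1 ✓
n=2: (7,1)∘(7,1) = (7·7+48·1·1, 7·1+1·7) = (97,14)
n=3: (97,14)∘(7,1) = (7·97+48·1·14, 7·14+1·97) = (1351,195)
n=4: (1351,195)∘(7,1) = (7·1351+48·1·195, 7·195+1·1351) = (18817,2716)

7 1
97 14
1351 195
18817 2716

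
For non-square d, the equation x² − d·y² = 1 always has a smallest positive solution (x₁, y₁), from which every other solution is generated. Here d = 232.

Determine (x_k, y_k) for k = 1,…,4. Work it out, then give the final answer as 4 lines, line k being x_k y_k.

19603 1287
768555217 50458122
30131975818099 1978261129845
1181354243155834177 77559705806244948

d=232: √d = [15; 4,3,7,3,4,30] (ℓ=6, even), read p_5/q_5
a_0=15:  p_0=15·1+0=15,  q_0=15·0+1=1
a_1=4:  p_1=4·15+1=61,  q_1=4·1+0=4
a_2=3:  p_2=3·61+15=198,  q_2=3·4+1=13
a_3=7:  p_3=7·198+61=1447,  q_3=7·13+4=95
a_4=3:  p_4=3·1447+198=4539,  q_4=3·95+13=298
a_5=4:  p_5=4·4539+1447=19603,  q_5=4·298+95=1287
fundamental: x₁=19603, y₁=1287  (since 384277609 − 232·1656369 = 1)
(19603+1287√232)^2 = 768555217 + 50458122√232
(19603+1287√232)^3 = 30131975818099 + 1978261129845√232
(19603+1287√232)^4 = 1181354243155834177 + 77559705806244948√232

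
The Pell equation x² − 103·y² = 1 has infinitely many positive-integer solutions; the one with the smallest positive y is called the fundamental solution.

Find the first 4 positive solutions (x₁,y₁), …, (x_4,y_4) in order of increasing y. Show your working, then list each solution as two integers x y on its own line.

227528 22419
103537981567 10201900464
47115579739725224 4642436017523565
21440227253936863550977 2112568364380001494176

[10; 6,1,2,1,1,9,1,1,2,1,6,20] for √103; ℓ=12 ⇒ convergent index 11
step 0: (10, 1)  from 10·(1,0) + (0,1)
step 1: (61, 6)  from 6·(10,1) + (1,0)
step 2: (71, 7)  from 1·(61,6) + (10,1)
step 3: (203, 20)  from 2·(71,7) + (61,6)
…
step 5: (477, 47)  from 1·(274,27) + (203,20)
step 6: (4567, 450)  from 9·(477,47) + (274,27)
…
step 9: (24266, 2391)  from 2·(9611,947) + (5044,497)
step 10: (33877, 3338)  from 1·(24266,2391) + (9611,947)
step 11: (227528, 22419)  from 6·(33877,3338) + (24266,2391)
fundamental: x₁=227528, y₁=22419  (since 51768990784 − 103·502611561 = 1)
k=2:  x_2 = 227528·227528+103·22419·22419 = 103537981567,  y_2 = 227528·22419+22419·227528 = 10201900464
k=3:  x_3 = 227528·103537981567+103·22419·10201900464 = 47115579739725224,  y_3 = 227528·10201900464+22419·103537981567 = 4642436017523565
k=4:  x_4 = 227528·47115579739725224+103·22419·4642436017523565 = 21440227253936863550977,  y_4 = 227528·4642436017523565+22419·47115579739725224 = 2112568364380001494176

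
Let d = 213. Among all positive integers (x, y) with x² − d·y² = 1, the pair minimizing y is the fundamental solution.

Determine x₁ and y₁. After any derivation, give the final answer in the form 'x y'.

194399 13320

√213 = [14; 1,1,2,6,1,8,1,6,2,1,1,28, …], period ℓ=12 (even) → k=11
step 0: (14, 1)  from 14·(1,0) + (0,1)
…
step 2: (29, 2)  from 1·(15,1) + (14,1)
…
step 4: (467, 32)  from 6·(73,5) + (29,2)
step 5: (540, 37)  from 1·(467,32) + (73,5)
…
step 8: (36749, 2518)  from 6·(5327,365) + (4787,328)
step 9: (78825, 5401)  from 2·(36749,2518) + (5327,365)
step 10: (115574, 7919)  from 1·(78825,5401) + (36749,2518)
step 11: (194399, 13320)  from 1·(115574,7919) + (78825,5401)
(x₁, y₁) = (194399, 13320);  194399² − 213·13320² = 1 ✓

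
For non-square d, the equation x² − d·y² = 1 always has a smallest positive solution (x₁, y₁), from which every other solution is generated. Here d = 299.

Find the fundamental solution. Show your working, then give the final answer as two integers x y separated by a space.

√299 = [17; 3,2,3,34, …], period ℓ=4 (even) → k=3
i=0: a=17 ⇒ p=17, q=1
…
i=2: a=2 ⇒ p=121, q=7
i=3: a=3 ⇒ p=415, q=24
fundamental: x₁=415, y₁=24  (since 172225 − 299·576 = 1)

415 24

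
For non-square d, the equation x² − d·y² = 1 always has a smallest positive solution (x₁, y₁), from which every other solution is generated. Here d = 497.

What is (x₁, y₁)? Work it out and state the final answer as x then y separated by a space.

1201887 53912

d=497: √d = [22; 3,2,2,5,6,5,2,2,3,44] (ℓ=10, even), read p_9/q_9
a_0=22:  p_0=22·1+0=22,  q_0=22·0+1=1
a_1=3:  p_1=3·22+1=67,  q_1=3·1+0=3
a_2=2:  p_2=2·67+22=156,  q_2=2·3+1=7
a_3=2:  p_3=2·156+67=379,  q_3=2·7+3=17
…
a_5=6:  p_5=6·2051+379=12685,  q_5=6·92+17=569
a_6=5:  p_6=5·12685+2051=65476,  q_6=5·569+92=2937
a_7=2:  p_7=2·65476+12685=143637,  q_7=2·2937+569=6443
a_8=2:  p_8=2·143637+65476=352750,  q_8=2·6443+2937=15823
a_9=3:  p_9=3·352750+143637=1201887,  q_9=3·15823+6443=53912
(x₁, y₁) = (1201887, 53912);  1201887² − 497·53912² = 1 ✓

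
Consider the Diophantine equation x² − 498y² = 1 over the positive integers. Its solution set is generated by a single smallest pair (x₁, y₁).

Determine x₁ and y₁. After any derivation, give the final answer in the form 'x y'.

d=498: √d = [22; 3,6,22,6,3,44] (ℓ=6, even), read p_5/q_5
step 0: (22, 1)  from 22·(1,0) + (0,1)
step 1: (67, 3)  from 3·(22,1) + (1,0)
…
step 3: (9395, 421)  from 22·(424,19) + (67,3)
step 4: (56794, 2545)  from 6·(9395,421) + (424,19)
step 5: (179777, 8056)  from 3·(56794,2545) + (9395,421)
→ (179777, 8056).  Check: 179777²=32319769729, 498·8056²=32319769728, difference 1.

179777 8056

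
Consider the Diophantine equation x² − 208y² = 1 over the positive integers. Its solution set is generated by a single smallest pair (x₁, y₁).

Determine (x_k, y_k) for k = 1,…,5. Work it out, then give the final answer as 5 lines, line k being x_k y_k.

d=208: √d = [14; 2,2,1,2,2,28] (ℓ=6, even), read p_5/q_5
k=0  a_k=14  p_k/q_k = 14/1
…
k=2  a_k=2  p_k/q_k = 72/5
k=3  a_k=1  p_k/q_k = 101/7
k=4  a_k=2  p_k/q_k = 274/19
k=5  a_k=2  p_k/q_k = 649/45
→ (649, 45).  Check: 649²=421201, 208·45²=421200, difference 1.
k=2:  x_2 = 649·649+208·45·45 = 842401,  y_2 = 649·45+45·649 = 58410
k=3:  x_3 = 649·842401+208·45·58410 = 1093435849,  y_3 = 649·58410+45·842401 = 75816135
k=4:  x_4 = 649·1093435849+208·45·75816135 = 1419278889601,  y_4 = 649·75816135+45·1093435849 = 98409284820
k=5:  x_5 = 649·1419278889601+208·45·98409284820 = 1842222905266249,  y_5 = 649·98409284820+45·1419278889601 = 127735175880225

649 45
842401 58410
1093435849 75816135
1419278889601 98409284820
1842222905266249 127735175880225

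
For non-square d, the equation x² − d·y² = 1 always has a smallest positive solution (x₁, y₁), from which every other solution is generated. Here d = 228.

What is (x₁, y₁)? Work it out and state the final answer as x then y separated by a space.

[15; 10,30] for √228; ℓ=2 ⇒ convergent index 1
k=0  a_k=15  p_k/q_k = 15/1
k=1  a_k=10  p_k/q_k = 151/10
fundamental: x₁=151, y₁=10  (since 22801 − 228·100 = 1)

151 10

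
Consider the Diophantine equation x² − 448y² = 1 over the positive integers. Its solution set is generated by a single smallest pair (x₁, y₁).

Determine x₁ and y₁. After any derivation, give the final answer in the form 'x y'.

[21; 6,42] for √448; ℓ=2 ⇒ convergent index 1
a_0=21:  p_0=21·1+0=21,  q_0=21·0+1=1
a_1=6:  p_1=6·21+1=127,  q_1=6·1+0=6
→ (127, 6).  Check: 127²=16129, 448·6²=16128, difference 1.

127 6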